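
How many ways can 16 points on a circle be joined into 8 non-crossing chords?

This is counted by the nth Catalan number C_n. Here n = 16/2 = 8.
C_n = C(2n,n) - C(2n,n+1), so C_{8} = C(16,8) - C(16,9) = 12870 - 11440.

Final answer: C_{8} = 1430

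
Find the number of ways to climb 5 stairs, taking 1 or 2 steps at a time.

Condition on the final move: it is a 1-step (f(n-1) ways to get there) or a 2-step (f(n-2) ways), so f(n) = f(n-1) + f(n-2), with f(1)=1, f(2)=2.
Iterating the recurrence: f(1)=1, f(2)=2, f(3)=3, f(4)=5, f(5)=8.

Final answer: 8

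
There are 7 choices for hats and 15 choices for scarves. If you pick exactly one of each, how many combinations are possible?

By the multiplication principle: 7 x 15.

Final answer: 105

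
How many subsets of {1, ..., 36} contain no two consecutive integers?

Condition on whether n belongs to the subset: if not, any valid subset of {1, ..., n-1} works (a(n-1)); if so, n-1 is excluded and the rest is a valid subset of {1, ..., n-2} (a(n-2)). Hence a(n) = a(n-1) + a(n-2), a(1)=2, a(2)=3.
Building up term by term: a(1)=2, a(2)=3, a(3)=5, a(4)=8, a(5)=13, a(6)=21, a(7)=34, a(8)=55, a(9)=89, a(10)=144, a(11)=233, a(12)=377, a(13)=610, a(14)=987, a(15)=1597, a(16)=2584, a(17)=4181, a(18)=6765, a(19)=10946, a(20)=17711, a(21)=28657, a(22)=46368, a(23)=75025, a(24)=121393, a(25)=196418, a(26)=317811, a(27)=514229, a(28)=832040, a(29)=1346269, a(30)=2178309, a(31)=3524578, a(32)=5702887, a(33)=9227465, a(34)=14930352, a(35)=24157817, a(36)=39088169.

Final answer: 39088169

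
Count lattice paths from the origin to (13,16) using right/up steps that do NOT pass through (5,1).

Total paths to (13,16): C(29,16) = 67863915.
Paths through (5,1): C(6,1) x C(23,15) = 2941884.
Avoiding (5,1): 67863915 - 2941884.

Final answer: 64922031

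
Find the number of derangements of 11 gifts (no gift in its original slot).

Derangements satisfy D(n) = (n-1)(D(n-1) + D(n-2)), starting from D(0)=1, D(1)=0.
D(2) = 1 x (0 + 1) = 1
D(3) = 2 x (1 + 0) = 2
D(4) = 3 x (2 + 1) = 9
D(5) = 4 x (9 + 2) = 44
D(6) = 5 x (44 + 9) = 265
D(7) = 6 x (265 + 44) = 1854
D(8) = 7 x (1854 + 265) = 14833
D(9) = 8 x (14833 + 1854) = 133496
D(10) = 9 x (133496 + 14833) = 1334961
D(11) = 10 x (D(10) + D(9)) = 10 x (1334961 + 133496)

Final answer: D(11) = 14684570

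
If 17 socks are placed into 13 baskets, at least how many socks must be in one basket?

By the pigeonhole principle: ceiling(17/13).

Final answer: 2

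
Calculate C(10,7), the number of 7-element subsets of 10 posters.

C(10,7) = 10!/(7! x 3!).

Final answer: \binom{10}{7} = 120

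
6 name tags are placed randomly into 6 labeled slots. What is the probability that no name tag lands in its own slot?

D(n) = (n-1)(D(n-1) + D(n-2)), D(0)=1, D(1)=0.
Building up: D(2)=1, D(3)=2, D(4)=9, D(5)=44, D(6)=265.
Total arrangements: 6! = 720.
Probability = D(6)/6! = 53/144.

Final answer: D(6)/6! = 265/720 = 0.368056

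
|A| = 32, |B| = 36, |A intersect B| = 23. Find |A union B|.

|A union B| = |A| + |B| - |A intersect B| = 32 + 36 - 23.

Final answer: 45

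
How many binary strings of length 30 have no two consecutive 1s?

Let a(n) count valid strings. If the last bit is 0 the prefix is any valid string of length n-1; if it is 1 the string must end in 01 with a valid prefix of length n-2. So a(n) = a(n-1) + a(n-2), a(1)=2, a(2)=3.
Iterating the recurrence: a(1)=2, a(2)=3, a(3)=5, a(4)=8, a(5)=13, a(6)=21, a(7)=34, a(8)=55, a(9)=89, a(10)=144, a(11)=233, a(12)=377, a(13)=610, a(14)=987, a(15)=1597, a(16)=2584, a(17)=4181, a(18)=6765, a(19)=10946, a(20)=17711, a(21)=28657, a(22)=46368, a(23)=75025, a(24)=121393, a(25)=196418, a(26)=317811, a(27)=514229, a(28)=832040, a(29)=1346269, a(30)=2178309.

Final answer: 2178309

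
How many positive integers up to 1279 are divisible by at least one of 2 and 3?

Multiples of 2: 639. Multiples of 3: 426. Of both (lcm=6): 213.
By inclusion-exclusion: 639 + 426 - 213.

Final answer: 852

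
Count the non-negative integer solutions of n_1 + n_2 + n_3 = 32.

Stars and bars with 32 stars and 2 bars:
C(32+3-1, 3-1) = C(34,2).

Final answer: C(34,2) = 561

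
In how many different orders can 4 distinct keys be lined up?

The number of ways to arrange 4 distinct objects is 4!.

Final answer: 4! = 24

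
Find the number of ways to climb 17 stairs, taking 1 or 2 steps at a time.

Condition on the final move: it is a 1-step (f(n-1) ways to get there) or a 2-step (f(n-2) ways), so f(n) = f(n-1) + f(n-2), with f(1)=1, f(2)=2.
Iterating the recurrence: f(1)=1, f(2)=2, f(3)=3, f(4)=5, f(5)=8, f(6)=13, f(7)=21, f(8)=34, f(9)=55, f(10)=89, f(11)=144, f(12)=233, f(13)=377, f(14)=610, f(15)=987, f(16)=1597, f(17)=2584.

Final answer: 2584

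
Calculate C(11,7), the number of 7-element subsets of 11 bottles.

C(11,7) = 11!/(7! x 4!).

Final answer: \binom{11}{7} = 330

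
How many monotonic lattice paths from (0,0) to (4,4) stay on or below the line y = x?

Total monotonic paths to (4,4): C(8,4) = 70.
Paths that cross above y=x (reflection bijection): C(8,5) = 56.
Valid Dyck paths: 70 - 56.
(Check: C(8,4) - C(8,5) = C(8,4)/5, the Catalan number C_{4}.)

Final answer: C_{4} = 14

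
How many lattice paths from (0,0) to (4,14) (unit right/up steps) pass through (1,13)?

Paths (0,0)->(1,13): C(14,13) = 14.
Paths (1,13)->(4,14): C(4,1) = 4.
By multiplication principle: 14 x 4.

Final answer: 56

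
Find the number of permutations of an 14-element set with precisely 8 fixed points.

Choose which 8 elements are fixed: C(14,8) = 3003.
Derange the remaining 6 using D(j) = (j-1)(D(j-1) + D(j-2)), D(0)=1, D(1)=0: D(2)=1, D(3)=2, D(4)=9, D(5)=44, D(6)=265.
Total: 3003 x 265.

Final answer: C(14,8) D(6) = 795795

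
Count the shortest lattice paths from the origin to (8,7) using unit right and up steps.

Each path has 8 right steps and 7 up steps in some order (15 steps total).
Choose which 7 of the 15 steps are up: C(15,7).

Final answer: C(15,7) = 6435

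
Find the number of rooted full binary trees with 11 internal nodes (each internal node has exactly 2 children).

This is a standard Catalan-number count: the answer is C_n. Here n = 11.
C_n = (2n)!/(n!(n+1)!), so C_{11} = 22!/(11! x 12!) = C(22,11)/12 = 705432/12.

Final answer: C_{11} = 58786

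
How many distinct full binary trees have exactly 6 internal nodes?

The structures are counted by the Catalan number C_n. Here n = 6.
Using C_0 = 1 and C_(k+1) = C_k x 2(2k+1)/(k+2), build up term by term: C_1=1, C_2=2, C_3=5, C_4=14, C_5=42, C_6=132.

Final answer: C_{6} = 132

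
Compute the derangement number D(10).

D(n) = (n-1)(D(n-1) + D(n-2)), D(0)=1, D(1)=0.
Building up: D(2)=1, D(3)=2, D(4)=9, D(5)=44, D(6)=265, D(7)=1854, D(8)=14833, D(9)=133496.
D(10) = 9 x (D(9) + D(8)) = 9 x (133496 + 14833).

Final answer: D(10) = 1334961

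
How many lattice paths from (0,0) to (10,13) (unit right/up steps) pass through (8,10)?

Paths (0,0)->(8,10): C(18,10) = 43758.
Paths (8,10)->(10,13): C(5,3) = 10.
By multiplication principle: 43758 x 10.

Final answer: 437580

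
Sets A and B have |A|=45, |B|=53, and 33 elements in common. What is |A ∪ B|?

|A union B| = |A| + |B| - |A intersect B| = 45 + 53 - 33.

Final answer: 65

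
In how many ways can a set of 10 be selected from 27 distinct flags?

C(27,10) = 27!/(10! x 17!).

Final answer: \binom{27}{10} = 8436285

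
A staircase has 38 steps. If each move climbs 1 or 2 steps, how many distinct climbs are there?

Condition on the final move: it is a 1-step (f(n-1) ways to get there) or a 2-step (f(n-2) ways), so f(n) = f(n-1) + f(n-2), with f(1)=1, f(2)=2.
Iterating the recurrence: f(1)=1, f(2)=2, f(3)=3, f(4)=5, f(5)=8, f(6)=13, f(7)=21, f(8)=34, f(9)=55, f(10)=89, f(11)=144, f(12)=233, f(13)=377, f(14)=610, f(15)=987, f(16)=1597, f(17)=2584, f(18)=4181, f(19)=6765, f(20)=10946, f(21)=17711, f(22)=28657, f(23)=46368, f(24)=75025, f(25)=121393, f(26)=196418, f(27)=317811, f(28)=514229, f(29)=832040, f(30)=1346269, f(31)=2178309, f(32)=3524578, f(33)=5702887, f(34)=9227465, f(35)=14930352, f(36)=24157817, f(37)=39088169, f(38)=63245986.

Final answer: 63245986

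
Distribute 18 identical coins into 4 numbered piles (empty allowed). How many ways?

Stars and bars: C(n+k-1, k-1) = C(21,3).

Final answer: C(21,3) = 1330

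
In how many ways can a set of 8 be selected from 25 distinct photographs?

C(25,8) = 25!/(8! x (25-8)!).

Final answer: C(25,8) = 1081575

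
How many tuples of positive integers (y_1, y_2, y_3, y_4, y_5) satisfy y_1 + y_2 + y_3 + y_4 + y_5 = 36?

Substitute y'_i = y_i - 1 (so y'_i >= 0). Then sum y'_i = 36 - 5 = 31.
Stars and bars: C(31+5-1, 5-1) = C(35,4).

Final answer: C(35,4) = 52360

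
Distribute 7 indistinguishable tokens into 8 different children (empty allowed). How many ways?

Stars and bars: C(n+k-1, k-1) = C(14,7).

Final answer: C(14,7) = 3432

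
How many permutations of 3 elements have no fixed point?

D(n) = (n-1)(D(n-1) + D(n-2)), D(0)=1, D(1)=0.
D(2) = 1 x (0 + 1) = 1
D(3) = 2 x (D(2) + D(1)) = 2 x (1 + 0)

Final answer: D(3) = 2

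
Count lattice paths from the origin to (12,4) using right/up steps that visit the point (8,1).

Paths (0,0)->(8,1): C(9,1) = 9.
Paths (8,1)->(12,4): C(7,3) = 35.
By multiplication principle: 9 x 35.

Final answer: 315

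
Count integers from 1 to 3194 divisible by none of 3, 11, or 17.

|div by 3|=1064, |div by 11|=290, |div by 17|=187.
|div by 3&11|=96, |div by 3&17|=62, |div by 11&17|=17, |div by all|=5.
By inclusion-exclusion, divisible by at least one: 1064+290+187-96-62-17+5 = 1371.
Not divisible by any: 3194 - 1371.

Final answer: 1823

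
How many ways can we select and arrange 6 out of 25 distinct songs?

P(25,6) = 25!/(25-6)! = 25!/19!.

Final answer: P(25,6) = 127512000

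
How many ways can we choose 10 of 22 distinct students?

C(22,10) = 22!/(10! x 12!).

Final answer: \binom{22}{10} = 646646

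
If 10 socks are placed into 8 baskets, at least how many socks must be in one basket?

By the pigeonhole principle: ceiling(10/8).

Final answer: 2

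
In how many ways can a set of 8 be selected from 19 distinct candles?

C(19,8) = 19!/(8! x (19-8)!).

Final answer: C(19,8) = 75582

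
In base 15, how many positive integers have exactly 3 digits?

In base 15, the leading digit has 14 choices (1..14); each of the remaining 2 digits has 15 choices.
Total: 14 x 15^2.

Final answer: 3150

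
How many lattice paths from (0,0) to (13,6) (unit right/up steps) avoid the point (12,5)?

Total paths to (13,6): C(19,6) = 27132.
Paths through (12,5): C(17,5) x C(2,1) = 12376.
Avoiding (12,5): 27132 - 12376.

Final answer: 14756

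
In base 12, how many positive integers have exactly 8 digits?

In base 12, the leading digit has 11 choices (1..11); each of the remaining 7 digits has 12 choices.
Total: 11 x 12^7.

Final answer: 394149888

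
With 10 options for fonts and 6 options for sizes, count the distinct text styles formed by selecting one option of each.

By the multiplication principle: 10 x 6.

Final answer: 60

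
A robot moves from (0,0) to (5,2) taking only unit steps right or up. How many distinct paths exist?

Each path has 5 right steps and 2 up steps in some order (7 steps total).
Choose which 2 of the 7 steps are up: C(7,2).

Final answer: C(7,2) = 21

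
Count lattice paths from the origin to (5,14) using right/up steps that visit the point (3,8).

Paths (0,0)->(3,8): C(11,8) = 165.
Paths (3,8)->(5,14): C(8,6) = 28.
By multiplication principle: 165 x 28.

Final answer: 4620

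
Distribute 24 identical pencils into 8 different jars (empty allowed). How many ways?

Stars and bars: C(n+k-1, k-1) = C(31,7).

Final answer: C(31,7) = 2629575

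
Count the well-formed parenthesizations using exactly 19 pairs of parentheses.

The structures are counted by the Catalan number C_n. Here n = 19 (pairs).
C_n = C(2n,n)/(n+1), so C_{19} = C(38,19)/20 = 35345263800/20.

Final answer: C_{19} = 1767263190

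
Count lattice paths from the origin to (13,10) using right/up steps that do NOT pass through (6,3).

Total paths to (13,10): C(23,10) = 1144066.
Paths through (6,3): C(9,3) x C(14,7) = 288288.
Avoiding (6,3): 1144066 - 288288.

Final answer: 855778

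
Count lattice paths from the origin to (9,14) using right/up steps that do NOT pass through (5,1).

Total paths to (9,14): C(23,14) = 817190.
Paths through (5,1): C(6,1) x C(17,13) = 14280.
Avoiding (5,1): 817190 - 14280.

Final answer: 802910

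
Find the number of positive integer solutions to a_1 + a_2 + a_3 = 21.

Substitute a'_i = a_i - 1 (so a'_i >= 0). Then sum a'_i = 21 - 3 = 18.
Stars and bars: C(18+3-1, 3-1) = C(20,2).

Final answer: C(20,2) = 190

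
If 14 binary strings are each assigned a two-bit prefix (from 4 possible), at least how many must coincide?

There are 4 possible values for two-bit prefix. With 14 binary strings and 4 categories, by pigeonhole: ceiling(14/4).

Final answer: 4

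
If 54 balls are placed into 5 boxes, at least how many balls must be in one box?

By the pigeonhole principle: ceiling(54/5).

Final answer: 11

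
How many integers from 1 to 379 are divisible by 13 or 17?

Multiples of 13: 29. Multiples of 17: 22. Of both (lcm=221): 1.
By inclusion-exclusion: 29 + 22 - 1.

Final answer: 50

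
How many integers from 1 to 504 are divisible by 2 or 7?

Multiples of 2: 252. Multiples of 7: 72. Of both (lcm=14): 36.
By inclusion-exclusion: 252 + 72 - 36.

Final answer: 288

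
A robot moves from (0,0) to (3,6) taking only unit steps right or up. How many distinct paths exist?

Each path has 3 right steps and 6 up steps in some order (9 steps total).
Choose which 6 of the 9 steps are up: C(9,6).

Final answer: C(9,6) = 84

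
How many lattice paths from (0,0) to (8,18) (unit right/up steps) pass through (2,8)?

Paths (0,0)->(2,8): C(10,8) = 45.
Paths (2,8)->(8,18): C(16,10) = 8008.
By multiplication principle: 45 x 8008.

Final answer: 360360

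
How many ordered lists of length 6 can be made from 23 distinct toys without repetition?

P(23,6) = 23!/(23-6)! = 23!/17!.

Final answer: P(23,6) = 72681840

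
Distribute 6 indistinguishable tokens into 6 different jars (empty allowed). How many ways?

Stars and bars: C(n+k-1, k-1) = C(11,5).

Final answer: C(11,5) = 462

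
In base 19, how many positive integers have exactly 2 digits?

Leading digit: 18 options (nonzero). Other 1 digit(s): 19 options each.
Total: 18 x 19^1.

Final answer: 342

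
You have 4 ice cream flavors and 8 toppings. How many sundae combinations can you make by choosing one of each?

By the multiplication principle: 4 x 8.

Final answer: 32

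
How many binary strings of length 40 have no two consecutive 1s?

Let a(n) count valid strings. If the last bit is 0 the prefix is any valid string of length n-1; if it is 1 the string must end in 01 with a valid prefix of length n-2. So a(n) = a(n-1) + a(n-2), a(1)=2, a(2)=3.
Computing successive values: a(1)=2, a(2)=3, a(3)=5, a(4)=8, a(5)=13, a(6)=21, a(7)=34, a(8)=55, a(9)=89, a(10)=144, a(11)=233, a(12)=377, a(13)=610, a(14)=987, a(15)=1597, a(16)=2584, a(17)=4181, a(18)=6765, a(19)=10946, a(20)=17711, a(21)=28657, a(22)=46368, a(23)=75025, a(24)=121393, a(25)=196418, a(26)=317811, a(27)=514229, a(28)=832040, a(29)=1346269, a(30)=2178309, a(31)=3524578, a(32)=5702887, a(33)=9227465, a(34)=14930352, a(35)=24157817, a(36)=39088169, a(37)=63245986, a(38)=102334155, a(39)=165580141, a(40)=267914296.

Final answer: 267914296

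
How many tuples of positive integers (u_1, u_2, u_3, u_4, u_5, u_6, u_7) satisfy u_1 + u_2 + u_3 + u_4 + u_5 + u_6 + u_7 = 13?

Substitute u'_i = u_i - 1 (so u'_i >= 0). Then sum u'_i = 13 - 7 = 6.
Stars and bars: C(6+7-1, 7-1) = C(12,6).

Final answer: C(12,6) = 924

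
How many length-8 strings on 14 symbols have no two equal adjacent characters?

First character: 14 choices. Each subsequent: 13 choices (must differ from the previous one).
Total: 14 x 13^7.

Final answer: 14 x 13^{7} = 878479238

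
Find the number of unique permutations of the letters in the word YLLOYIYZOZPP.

Letters (I:1, L:2, O:2, P:2, Y:3, Z:2). Total letters: 12.
Permutations = 12!/(3! x 2! x 2! x 2! x 2!).

Final answer: 4989600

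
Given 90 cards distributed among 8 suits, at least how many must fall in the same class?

By pigeonhole with 90 objects and 8 categories: ceiling(90/8).

Final answer: 12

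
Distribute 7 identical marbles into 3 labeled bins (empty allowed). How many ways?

Stars and bars: C(n+k-1, k-1) = C(9,2).

Final answer: C(9,2) = 36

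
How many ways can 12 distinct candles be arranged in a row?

The number of ways to arrange 12 distinct objects is 12!.

Final answer: 12! = 479001600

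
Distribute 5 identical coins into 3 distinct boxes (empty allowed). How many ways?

Stars and bars: C(n+k-1, k-1) = C(7,2).

Final answer: C(7,2) = 21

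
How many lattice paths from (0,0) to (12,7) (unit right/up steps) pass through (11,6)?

Paths (0,0)->(11,6): C(17,6) = 12376.
Paths (11,6)->(12,7): C(2,1) = 2.
By multiplication principle: 12376 x 2.

Final answer: 24752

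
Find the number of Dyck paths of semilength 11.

Total monotonic paths to (11,11): C(22,11) = 705432.
A path is bad iff it touches y = x + 1; reflecting its initial segment maps bad paths bijectively onto all paths to (10,12), of which there are C(22,12) = 646646.
Valid Dyck paths: 705432 - 646646.
(Equivalently, C_{11} = C(22,11)/12 = 705432/12.)

Final answer: C_{11} = 58786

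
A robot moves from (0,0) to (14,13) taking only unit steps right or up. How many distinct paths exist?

Each path has 14 right steps and 13 up steps in some order (27 steps total).
Choose which 13 of the 27 steps are up: C(27,13).

Final answer: C(27,13) = 20058300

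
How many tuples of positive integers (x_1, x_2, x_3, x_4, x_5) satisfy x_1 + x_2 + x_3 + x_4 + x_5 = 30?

Substitute x'_i = x_i - 1 (so x'_i >= 0). Then sum x'_i = 30 - 5 = 25.
Stars and bars: C(25+5-1, 5-1) = C(29,4).

Final answer: C(29,4) = 23751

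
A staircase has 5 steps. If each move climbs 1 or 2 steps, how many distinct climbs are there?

Let f(n) count the ways. The last step is size 1 or 2, so f(n) = f(n-1) + f(n-2) with f(1)=1, f(2)=2.
Computing successive values: f(1)=1, f(2)=2, f(3)=3, f(4)=5, f(5)=8.

Final answer: 8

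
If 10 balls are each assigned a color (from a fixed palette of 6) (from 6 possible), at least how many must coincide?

There are 6 possible values for color (from a fixed palette of 6). With 10 balls and 6 categories, by pigeonhole: ceiling(10/6).

Final answer: 2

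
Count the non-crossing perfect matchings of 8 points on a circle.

This is a standard Catalan-number count: the answer is C_n. Here n = 8/2 = 4.
Using C_0 = 1 and C_(k+1) = C_k x 2(2k+1)/(k+2), build up term by term: C_1=1, C_2=2, C_3=5, C_4=14.

Final answer: C_{4} = 14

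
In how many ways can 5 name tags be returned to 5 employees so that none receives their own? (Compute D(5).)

D(n) = (n-1)(D(n-1) + D(n-2)), D(0)=1, D(1)=0.
D(2) = 1 x (0 + 1) = 1
D(3) = 2 x (1 + 0) = 2
D(4) = 3 x (2 + 1) = 9
D(5) = 4 x (D(4) + D(3)) = 4 x (9 + 2)

Final answer: D(5) = 44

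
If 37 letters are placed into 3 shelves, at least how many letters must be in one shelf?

By the pigeonhole principle: ceiling(37/3).

Final answer: 13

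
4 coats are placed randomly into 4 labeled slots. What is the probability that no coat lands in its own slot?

Derangements satisfy D(n) = (n-1)(D(n-1) + D(n-2)), starting from D(0)=1, D(1)=0.
Building up: D(2)=1, D(3)=2, D(4)=9.
Total arrangements: 4! = 24.
Probability = D(4)/4! = 3/8.

Final answer: D(4)/4! = 9/24 = 0.375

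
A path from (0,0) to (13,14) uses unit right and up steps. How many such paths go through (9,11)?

Paths (0,0)->(9,11): C(20,11) = 167960.
Paths (9,11)->(13,14): C(7,3) = 35.
By multiplication principle: 167960 x 35.

Final answer: 5878600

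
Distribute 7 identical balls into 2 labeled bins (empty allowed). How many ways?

Stars and bars: C(n+k-1, k-1) = C(8,1).

Final answer: C(8,1) = 8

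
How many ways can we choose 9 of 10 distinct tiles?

C(10,9) = 10!/(9! x 1!).

Final answer: \binom{10}{9} = 10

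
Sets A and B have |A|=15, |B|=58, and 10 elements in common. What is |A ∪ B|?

|A union B| = |A| + |B| - |A intersect B| = 15 + 58 - 10.

Final answer: 63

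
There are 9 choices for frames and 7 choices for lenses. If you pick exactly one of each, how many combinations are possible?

By the multiplication principle: 9 x 7.

Final answer: 63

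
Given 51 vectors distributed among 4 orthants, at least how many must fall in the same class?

By pigeonhole with 51 objects and 4 categories: ceiling(51/4).

Final answer: 13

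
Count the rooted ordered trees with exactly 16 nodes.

This is a standard Catalan-number count: the answer is C_n. Here n = 16 - 1 = 15.
C_n = C(2n,n) - C(2n,n+1), so C_{15} = C(30,15) - C(30,16) = 155117520 - 145422675.

Final answer: C_{15} = 9694845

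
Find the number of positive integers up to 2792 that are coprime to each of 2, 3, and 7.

|div by 2|=1396, |div by 3|=930, |div by 7|=398.
|div by 2&3|=465, |div by 2&7|=199, |div by 3&7|=132, |div by all|=66.
By inclusion-exclusion, divisible by at least one: 1396+930+398-465-199-132+66 = 1994.
Not divisible by any: 2792 - 1994.

Final answer: 798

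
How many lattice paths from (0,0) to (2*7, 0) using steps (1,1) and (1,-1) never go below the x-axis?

Total monotonic paths to (7,7): C(14,7) = 3432.
By the reflection principle, paths that go above the diagonal number C(14,8) = 3003.
Valid Dyck paths: 3432 - 3003.
(This is the Catalan number C_{7}.)

Final answer: C_{7} = 429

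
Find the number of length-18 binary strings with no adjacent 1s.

Classify by the final bit: ...0 gives a(n-1) strings, ...01 gives a(n-2) strings. Thus a(n) = a(n-1) + a(n-2) with a(1)=2, a(2)=3.
Building up term by term: a(1)=2, a(2)=3, a(3)=5, a(4)=8, a(5)=13, a(6)=21, a(7)=34, a(8)=55, a(9)=89, a(10)=144, a(11)=233, a(12)=377, a(13)=610, a(14)=987, a(15)=1597, a(16)=2584, a(17)=4181, a(18)=6765.

Final answer: 6765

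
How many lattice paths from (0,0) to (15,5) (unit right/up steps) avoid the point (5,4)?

Total paths to (15,5): C(20,5) = 15504.
Paths through (5,4): C(9,4) x C(11,1) = 1386.
Avoiding (5,4): 15504 - 1386.

Final answer: 14118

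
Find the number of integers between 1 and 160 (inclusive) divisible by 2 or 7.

Multiples of 2: 80. Multiples of 7: 22. Of both (lcm=14): 11.
By inclusion-exclusion: 80 + 22 - 11.

Final answer: 91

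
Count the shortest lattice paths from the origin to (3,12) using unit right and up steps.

Each path has 3 right steps and 12 up steps in some order (15 steps total).
Choose which 12 of the 15 steps are up: C(15,12).

Final answer: C(15,12) = 455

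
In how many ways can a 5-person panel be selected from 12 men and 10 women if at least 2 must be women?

Sum over valid woman counts:
C(10,2)C(12,3) = 9900
C(10,3)C(12,2) = 7920
C(10,4)C(12,1) = 2520
C(10,5)C(12,0) = 252
Total: 9900 + 7920 + 2520 + 252.

Final answer: 20592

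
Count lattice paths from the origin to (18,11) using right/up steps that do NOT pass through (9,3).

Total paths to (18,11): C(29,11) = 34597290.
Paths through (9,3): C(12,3) x C(17,8) = 5348200.
Avoiding (9,3): 34597290 - 5348200.

Final answer: 29249090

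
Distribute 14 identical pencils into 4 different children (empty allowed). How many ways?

Stars and bars: C(n+k-1, k-1) = C(17,3).

Final answer: C(17,3) = 680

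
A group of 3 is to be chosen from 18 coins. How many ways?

C(18,3) = 18!/(3! x (18-3)!).

Final answer: C(18,3) = 816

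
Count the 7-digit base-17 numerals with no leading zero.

Leading digit: 16 options (nonzero). Other 6 digit(s): 17 options each.
Total: 16 x 17^6.

Final answer: 386201104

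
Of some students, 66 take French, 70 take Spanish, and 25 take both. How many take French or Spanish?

|A union B| = |A| + |B| - |A intersect B| = 66 + 70 - 25.

Final answer: 111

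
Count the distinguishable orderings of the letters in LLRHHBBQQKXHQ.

Letters (B:2, H:3, K:1, L:2, Q:3, R:1, X:1). Total letters: 13.
Permutations = 13!/(3! x 3! x 2! x 2!).

Final answer: 43243200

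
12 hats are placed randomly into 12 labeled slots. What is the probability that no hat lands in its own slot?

Derangements satisfy D(n) = (n-1)(D(n-1) + D(n-2)), starting from D(0)=1, D(1)=0.
Building up: D(2)=1, D(3)=2, D(4)=9, D(5)=44, D(6)=265, D(7)=1854, D(8)=14833, D(9)=133496, D(10)=1334961, D(11)=14684570, D(12)=176214841.
Total arrangements: 12! = 479001600.
Probability = D(12)/12! = 16019531/43545600.

Final answer: D(12)/12! = 176214841/479001600 = 0.367879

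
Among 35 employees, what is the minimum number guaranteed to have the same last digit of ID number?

There are 10 possible values for last digit of ID number. With 35 employees and 10 categories, by pigeonhole: ceiling(35/10).

Final answer: 4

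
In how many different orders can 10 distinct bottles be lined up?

The number of ways to arrange 10 distinct objects is 10!.

Final answer: 10! = 3628800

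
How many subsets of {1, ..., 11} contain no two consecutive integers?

Condition on whether n belongs to the subset: if not, any valid subset of {1, ..., n-1} works (a(n-1)); if so, n-1 is excluded and the rest is a valid subset of {1, ..., n-2} (a(n-2)). Hence a(n) = a(n-1) + a(n-2), a(1)=2, a(2)=3.
Building up term by term: a(1)=2, a(2)=3, a(3)=5, a(4)=8, a(5)=13, a(6)=21, a(7)=34, a(8)=55, a(9)=89, a(10)=144, a(11)=233.

Final answer: 233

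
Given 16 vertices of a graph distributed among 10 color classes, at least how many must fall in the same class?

By pigeonhole with 16 objects and 10 categories: ceiling(16/10).

Final answer: 2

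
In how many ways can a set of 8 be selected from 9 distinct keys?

C(9,8) = 9!/(8! x (9-8)!).

Final answer: C(9,8) = 9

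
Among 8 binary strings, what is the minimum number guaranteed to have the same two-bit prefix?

There are 4 possible values for two-bit prefix. With 8 binary strings and 4 categories, by pigeonhole: ceiling(8/4).

Final answer: 2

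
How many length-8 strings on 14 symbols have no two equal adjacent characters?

First character: 14 choices. Each subsequent: 13 choices (must differ from the previous one).
Total: 14 x 13^7.

Final answer: 14 x 13^{7} = 878479238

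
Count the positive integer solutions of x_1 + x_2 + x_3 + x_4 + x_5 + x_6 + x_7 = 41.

Substitute x'_i = x_i - 1 (so x'_i >= 0). Then sum x'_i = 41 - 7 = 34.
Stars and bars: C(34+7-1, 7-1) = C(40,6).

Final answer: C(40,6) = 3838380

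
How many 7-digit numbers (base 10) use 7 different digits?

First digit: 9 (not 0). Second: 9 (not first). Third: 8, etc.
Total: 9 x 9 x 8 x 7 x 6 x 5 x 4.

Final answer: 544320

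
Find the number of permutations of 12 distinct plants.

The number of ways to arrange 12 distinct objects is 12!.

Final answer: 12! = 479001600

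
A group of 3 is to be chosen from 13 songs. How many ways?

C(13,3) = 13!/(3! x 10!).

Final answer: \binom{13}{3} = 286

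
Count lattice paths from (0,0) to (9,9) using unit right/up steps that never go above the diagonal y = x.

Total monotonic paths to (9,9): C(18,9) = 48620.
Paths that cross above y=x (reflection bijection): C(18,10) = 43758.
Valid Dyck paths: 48620 - 43758.
(Check: C(18,9) - C(18,10) = C(18,9)/10, the Catalan number C_{9}.)

Final answer: C_{9} = 4862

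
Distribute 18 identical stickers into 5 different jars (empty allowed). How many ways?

Stars and bars: C(n+k-1, k-1) = C(22,4).

Final answer: C(22,4) = 7315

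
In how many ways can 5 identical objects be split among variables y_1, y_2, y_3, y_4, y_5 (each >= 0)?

Stars and bars with 5 stars and 4 bars:
C(5+5-1, 5-1) = C(9,4).

Final answer: C(9,4) = 126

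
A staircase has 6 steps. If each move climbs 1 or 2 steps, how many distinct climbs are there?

Let f(n) count the ways. The last step is size 1 or 2, so f(n) = f(n-1) + f(n-2) with f(1)=1, f(2)=2.
Building up term by term: f(1)=1, f(2)=2, f(3)=3, f(4)=5, f(5)=8, f(6)=13.

Final answer: 13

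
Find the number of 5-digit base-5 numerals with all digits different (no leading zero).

First digit: 4 (nonzero). Second: 4 (not first). Third: 3, etc.
Total: 4 x 4 x 3 x 2 x 1.

Final answer: 96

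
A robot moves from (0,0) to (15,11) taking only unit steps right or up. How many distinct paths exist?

Each path has 15 right steps and 11 up steps in some order (26 steps total).
Choose which 11 of the 26 steps are up: C(26,11).

Final answer: C(26,11) = 7726160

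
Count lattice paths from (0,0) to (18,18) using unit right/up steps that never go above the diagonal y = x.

Total monotonic paths to (18,18): C(36,18) = 9075135300.
Paths that cross above y=x (reflection bijection): C(36,19) = 8597496600.
Valid Dyck paths: 9075135300 - 8597496600.
(Equivalently, C_{18} = C(36,18)/19 = 9075135300/19.)

Final answer: C_{18} = 477638700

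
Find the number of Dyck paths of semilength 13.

Total monotonic paths to (13,13): C(26,13) = 10400600.
Paths that cross above y=x (reflection bijection): C(26,14) = 9657700.
Valid Dyck paths: 10400600 - 9657700.
(Check: C(26,13) - C(26,14) = C(26,13)/14, the Catalan number C_{13}.)

Final answer: C_{13} = 742900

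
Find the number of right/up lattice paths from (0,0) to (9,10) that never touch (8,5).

Total paths to (9,10): C(19,10) = 92378.
Paths through (8,5): C(13,5) x C(6,5) = 7722.
Avoiding (8,5): 92378 - 7722.

Final answer: 84656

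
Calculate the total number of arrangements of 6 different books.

The number of ways to arrange 6 distinct objects is 6!.

Final answer: 6! = 720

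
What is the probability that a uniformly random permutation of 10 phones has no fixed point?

Derangements satisfy D(n) = (n-1)(D(n-1) + D(n-2)), starting from D(0)=1, D(1)=0.
Building up: D(2)=1, D(3)=2, D(4)=9, D(5)=44, D(6)=265, D(7)=1854, D(8)=14833, D(9)=133496, D(10)=1334961.
Total arrangements: 10! = 3628800.
Probability = D(10)/10! = 16481/44800.

Final answer: D(10)/10! = 1334961/3628800 = 0.367879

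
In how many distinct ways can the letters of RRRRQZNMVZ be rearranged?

Letters (M:1, N:1, Q:1, R:4, V:1, Z:2). Total letters: 10.
Permutations = 10!/(4! x 2!).

Final answer: 75600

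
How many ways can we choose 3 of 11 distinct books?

C(11,3) = 11!/(3! x 8!).

Final answer: \binom{11}{3} = 165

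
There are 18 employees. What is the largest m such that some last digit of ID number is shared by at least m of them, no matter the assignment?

There are 10 possible values for last digit of ID number. With 18 employees and 10 categories, by pigeonhole: ceiling(18/10).

Final answer: 2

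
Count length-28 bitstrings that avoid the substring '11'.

A valid string ends in 0 (append to any length-(n-1) valid string) or in 01 (append to any length-(n-2) valid string), so a(n) = a(n-1) + a(n-2) with a(1)=2, a(2)=3.
Computing successive values: a(1)=2, a(2)=3, a(3)=5, a(4)=8, a(5)=13, a(6)=21, a(7)=34, a(8)=55, a(9)=89, a(10)=144, a(11)=233, a(12)=377, a(13)=610, a(14)=987, a(15)=1597, a(16)=2584, a(17)=4181, a(18)=6765, a(19)=10946, a(20)=17711, a(21)=28657, a(22)=46368, a(23)=75025, a(24)=121393, a(25)=196418, a(26)=317811, a(27)=514229, a(28)=832040.

Final answer: 832040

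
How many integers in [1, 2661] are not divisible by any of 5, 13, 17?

|div by 5|=532, |div by 13|=204, |div by 17|=156.
|div by 5&13|=40, |div by 5&17|=31, |div by 13&17|=12, |div by all|=2.
By inclusion-exclusion, divisible by at least one: 532+204+156-40-31-12+2 = 811.
Not divisible by any: 2661 - 811.

Final answer: 1850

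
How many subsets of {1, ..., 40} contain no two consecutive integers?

Condition on whether n belongs to the subset: if not, any valid subset of {1, ..., n-1} works (a(n-1)); if so, n-1 is excluded and the rest is a valid subset of {1, ..., n-2} (a(n-2)). Hence a(n) = a(n-1) + a(n-2), a(1)=2, a(2)=3.
Iterating the recurrence: a(1)=2, a(2)=3, a(3)=5, a(4)=8, a(5)=13, a(6)=21, a(7)=34, a(8)=55, a(9)=89, a(10)=144, a(11)=233, a(12)=377, a(13)=610, a(14)=987, a(15)=1597, a(16)=2584, a(17)=4181, a(18)=6765, a(19)=10946, a(20)=17711, a(21)=28657, a(22)=46368, a(23)=75025, a(24)=121393, a(25)=196418, a(26)=317811, a(27)=514229, a(28)=832040, a(29)=1346269, a(30)=2178309, a(31)=3524578, a(32)=5702887, a(33)=9227465, a(34)=14930352, a(35)=24157817, a(36)=39088169, a(37)=63245986, a(38)=102334155, a(39)=165580141, a(40)=267914296.

Final answer: 267914296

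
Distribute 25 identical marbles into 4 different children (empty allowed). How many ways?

Stars and bars: C(n+k-1, k-1) = C(28,3).

Final answer: C(28,3) = 3276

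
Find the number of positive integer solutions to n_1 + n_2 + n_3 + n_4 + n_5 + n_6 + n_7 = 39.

Substitute n'_i = n_i - 1 (so n'_i >= 0). Then sum n'_i = 39 - 7 = 32.
Stars and bars: C(32+7-1, 7-1) = C(38,6).

Final answer: C(38,6) = 2760681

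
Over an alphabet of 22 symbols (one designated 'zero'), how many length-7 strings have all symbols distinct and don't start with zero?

The leading digit has 21 choices (anything but zero); the next has 21 (anything but the first), then 20, and so on, one fewer each time.
Total: 21 x 21 x 20 x 19 x 18 x 17 x 16.

Final answer: 820471680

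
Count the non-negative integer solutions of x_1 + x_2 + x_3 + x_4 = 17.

Stars and bars with 17 stars and 3 bars:
C(17+4-1, 4-1) = C(20,3).

Final answer: C(20,3) = 1140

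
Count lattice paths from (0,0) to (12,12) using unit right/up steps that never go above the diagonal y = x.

Total monotonic paths to (12,12): C(24,12) = 2704156.
A path is bad iff it touches y = x + 1; reflecting its initial segment maps bad paths bijectively onto all paths to (11,13), of which there are C(24,13) = 2496144.
Valid Dyck paths: 2704156 - 2496144.
(Equivalently, C_{12} = C(24,12)/13 = 2704156/13.)

Final answer: C_{12} = 208012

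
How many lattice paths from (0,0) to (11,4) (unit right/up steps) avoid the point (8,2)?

Total paths to (11,4): C(15,4) = 1365.
Paths through (8,2): C(10,2) x C(5,2) = 450.
Avoiding (8,2): 1365 - 450.

Final answer: 915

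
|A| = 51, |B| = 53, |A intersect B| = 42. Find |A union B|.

|A union B| = |A| + |B| - |A intersect B| = 51 + 53 - 42.

Final answer: 62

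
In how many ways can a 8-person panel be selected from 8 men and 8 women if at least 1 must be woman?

Sum over valid woman counts:
C(8,1)C(8,7) = 64
C(8,2)C(8,6) = 784
C(8,3)C(8,5) = 3136
C(8,4)C(8,4) = 4900
C(8,5)C(8,3) = 3136
C(8,6)C(8,2) = 784
C(8,7)C(8,1) = 64
C(8,8)C(8,0) = 1
Total: 64 + 784 + 3136 + 4900 + 3136 + 784 + 64 + 1.

Final answer: 12869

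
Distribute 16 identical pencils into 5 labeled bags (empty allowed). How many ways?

Stars and bars: C(n+k-1, k-1) = C(20,4).

Final answer: C(20,4) = 4845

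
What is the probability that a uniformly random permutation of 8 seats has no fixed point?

Derangements satisfy D(n) = (n-1)(D(n-1) + D(n-2)), starting from D(0)=1, D(1)=0.
Building up: D(2)=1, D(3)=2, D(4)=9, D(5)=44, D(6)=265, D(7)=1854, D(8)=14833.
Total arrangements: 8! = 40320.
Probability = D(8)/8! = 2119/5760.

Final answer: D(8)/8! = 14833/40320 = 0.367882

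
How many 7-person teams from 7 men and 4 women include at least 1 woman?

Sum over valid woman counts:
C(4,1)C(7,6) = 28
C(4,2)C(7,5) = 126
C(4,3)C(7,4) = 140
C(4,4)C(7,3) = 35
Total: 28 + 126 + 140 + 35.

Final answer: 329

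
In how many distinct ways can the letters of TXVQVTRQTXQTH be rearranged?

Letters (H:1, Q:3, R:1, T:4, V:2, X:2). Total letters: 13.
Permutations = 13!/(4! x 3! x 2! x 2!).

Final answer: 10810800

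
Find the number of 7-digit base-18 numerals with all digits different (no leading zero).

The leading digit has 17 choices (anything but zero); the next has 17 (anything but the first), then 16, and so on, one fewer each time.
Total: 17 x 17 x 16 x 15 x 14 x 13 x 12.

Final answer: 151482240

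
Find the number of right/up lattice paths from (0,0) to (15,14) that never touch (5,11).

Total paths to (15,14): C(29,14) = 77558760.
Paths through (5,11): C(16,11) x C(13,3) = 1249248.
Avoiding (5,11): 77558760 - 1249248.

Final answer: 76309512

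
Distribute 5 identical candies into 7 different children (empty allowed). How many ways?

Stars and bars: C(n+k-1, k-1) = C(11,6).

Final answer: C(11,6) = 462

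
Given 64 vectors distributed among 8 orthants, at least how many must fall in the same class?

By pigeonhole with 64 objects and 8 categories: ceiling(64/8).

Final answer: 8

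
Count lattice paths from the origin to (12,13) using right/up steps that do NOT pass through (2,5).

Total paths to (12,13): C(25,13) = 5200300.
Paths through (2,5): C(7,5) x C(18,8) = 918918.
Avoiding (2,5): 5200300 - 918918.

Final answer: 4281382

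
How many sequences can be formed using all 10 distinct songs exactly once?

The number of ways to arrange 10 distinct objects is 10!.

Final answer: 10! = 3628800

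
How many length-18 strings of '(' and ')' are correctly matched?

This is counted by the nth Catalan number C_n. Here n = 9 (pairs).
C_n = C(2n,n) - C(2n,n+1), so C_{9} = C(18,9) - C(18,10) = 48620 - 43758.

Final answer: C_{9} = 4862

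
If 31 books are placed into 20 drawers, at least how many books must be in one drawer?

By the pigeonhole principle: ceiling(31/20).

Final answer: 2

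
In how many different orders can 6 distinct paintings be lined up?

The number of ways to arrange 6 distinct objects is 6!.

Final answer: 6! = 720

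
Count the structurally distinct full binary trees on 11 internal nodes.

The structures are counted by the Catalan number C_n. Here n = 11.
C_n = C(2n,n) - C(2n,n+1), so C_{11} = C(22,11) - C(22,12) = 705432 - 646646.

Final answer: C_{11} = 58786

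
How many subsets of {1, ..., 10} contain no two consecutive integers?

Condition on whether n belongs to the subset: if not, any valid subset of {1, ..., n-1} works (a(n-1)); if so, n-1 is excluded and the rest is a valid subset of {1, ..., n-2} (a(n-2)). Hence a(n) = a(n-1) + a(n-2), a(1)=2, a(2)=3.
Building up term by term: a(1)=2, a(2)=3, a(3)=5, a(4)=8, a(5)=13, a(6)=21, a(7)=34, a(8)=55, a(9)=89, a(10)=144.

Final answer: 144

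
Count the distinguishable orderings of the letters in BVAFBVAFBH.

Letters (A:2, B:3, F:2, H:1, V:2). Total letters: 10.
Permutations = 10!/(3! x 2! x 2! x 2!).

Final answer: 75600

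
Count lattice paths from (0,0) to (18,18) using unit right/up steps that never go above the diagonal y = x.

Total monotonic paths to (18,18): C(36,18) = 9075135300.
A path is bad iff it touches y = x + 1; reflecting its initial segment maps bad paths bijectively onto all paths to (17,19), of which there are C(36,19) = 8597496600.
Valid Dyck paths: 9075135300 - 8597496600.
(Check: C(36,18) - C(36,19) = C(36,18)/19, the Catalan number C_{18}.)

Final answer: C_{18} = 477638700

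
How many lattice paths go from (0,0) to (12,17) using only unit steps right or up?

Each path has 12 right steps and 17 up steps in some order (29 steps total).
Choose which 17 of the 29 steps are up: C(29,17).

Final answer: C(29,17) = 51895935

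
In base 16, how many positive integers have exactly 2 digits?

In base 16, the leading digit has 15 choices (1..15); each of the remaining 1 digits has 16 choices.
Total: 15 x 16^1.

Final answer: 240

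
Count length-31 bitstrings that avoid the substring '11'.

Let a(n) count valid strings. If the last bit is 0 the prefix is any valid string of length n-1; if it is 1 the string must end in 01 with a valid prefix of length n-2. So a(n) = a(n-1) + a(n-2), a(1)=2, a(2)=3.
Computing successive values: a(1)=2, a(2)=3, a(3)=5, a(4)=8, a(5)=13, a(6)=21, a(7)=34, a(8)=55, a(9)=89, a(10)=144, a(11)=233, a(12)=377, a(13)=610, a(14)=987, a(15)=1597, a(16)=2584, a(17)=4181, a(18)=6765, a(19)=10946, a(20)=17711, a(21)=28657, a(22)=46368, a(23)=75025, a(24)=121393, a(25)=196418, a(26)=317811, a(27)=514229, a(28)=832040, a(29)=1346269, a(30)=2178309, a(31)=3524578.

Final answer: 3524578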